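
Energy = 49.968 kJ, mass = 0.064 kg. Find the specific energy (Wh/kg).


Convert: E = 49.968 kJ = 13.88 Wh
ED = E / m = 13.88 / 0.064 = 216.9 Wh/kg

216.9 Wh/kg


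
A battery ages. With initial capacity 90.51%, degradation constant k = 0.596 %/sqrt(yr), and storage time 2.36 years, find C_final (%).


sqrt(t) = sqrt(2.36) = 1.5362
C_final = 90.51 - 0.596 * 1.5362 = 89.59%

89.59%


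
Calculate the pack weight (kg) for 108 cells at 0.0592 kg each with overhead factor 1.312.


Cell mass sum = 108 * 0.0592 = 6.3936 kg
With overhead 1.312: m_pack = 6.3936 * 1.312 = 8.388 kg

8.388 kg


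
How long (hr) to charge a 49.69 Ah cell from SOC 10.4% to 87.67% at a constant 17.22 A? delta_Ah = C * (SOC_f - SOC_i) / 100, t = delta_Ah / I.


Step 1: dSOC = 87.67% - 10.4% = 77.27%
Step 2: delta_Ah = 49.69 * 77.27 / 100 = 38.395 Ah
Step 3: t = 38.395 / 17.22 = 2.230 hr

2.230 hr


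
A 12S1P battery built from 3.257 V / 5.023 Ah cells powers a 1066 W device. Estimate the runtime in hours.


Step 1: E_pack = Ns * V_cell * Np * C_cell = 12 * 3.257 * 1 * 5.023 = 196.32 Wh
Step 2: t = E_pack / P = 196.32 / 1066 = 0.1842 hr

0.1842 hr


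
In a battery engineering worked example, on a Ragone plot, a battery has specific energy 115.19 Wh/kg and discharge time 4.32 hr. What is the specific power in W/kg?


P_specific = E / t = 115.19 / 4.32 = 26.66 W/kg

26.66 W/kg


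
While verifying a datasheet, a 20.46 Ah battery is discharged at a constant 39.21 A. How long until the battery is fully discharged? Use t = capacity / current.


t = capacity / current = 20.46 / 39.21 = 0.5218 hr

0.5218 hr


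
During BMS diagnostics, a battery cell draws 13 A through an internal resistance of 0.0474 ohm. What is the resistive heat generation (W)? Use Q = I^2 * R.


I^2 = 169
Q = 169 * 0.0474 = 8.011 W

8.011 W


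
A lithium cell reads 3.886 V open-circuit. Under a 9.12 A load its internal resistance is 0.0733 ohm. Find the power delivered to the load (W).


Step 1: V_terminal = OCV - I*R = 3.886 - 9.12 * 0.0733 = 3.2175 V
Step 2: P_out = V_terminal * I = 3.2175 * 9.12 = 29.34 W

29.34 W


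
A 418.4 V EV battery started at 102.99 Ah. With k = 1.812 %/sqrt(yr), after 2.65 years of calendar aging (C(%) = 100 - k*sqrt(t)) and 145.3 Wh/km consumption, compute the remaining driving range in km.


Step 1: capacity retention = 100 - 1.812 * sqrt(2.65) = 100 - 1.812 * 1.6279 = 97.05%
Step 2: C_now = 102.99 * 97.05/100 = 99.952 Ah
Step 3: E_pack = V * C_now = 418.4 * 99.952 = 41820 Wh
Step 4: range = E_pack / consumption = 41820 / 145.3 = 287.8 km

287.8 km


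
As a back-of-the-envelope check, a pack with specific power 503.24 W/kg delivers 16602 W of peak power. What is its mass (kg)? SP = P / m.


m = P / SP = 16602 / 503.24 = 32.99 kg

32.99 kg


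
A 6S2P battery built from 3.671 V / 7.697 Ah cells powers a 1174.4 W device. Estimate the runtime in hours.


Step 1: E_pack = Ns * V_cell * Np * C_cell = 6 * 3.671 * 2 * 7.697 = 339.07 Wh
Step 2: t = E_pack / P = 339.07 / 1174.4 = 0.2887 hr

0.2887 hr


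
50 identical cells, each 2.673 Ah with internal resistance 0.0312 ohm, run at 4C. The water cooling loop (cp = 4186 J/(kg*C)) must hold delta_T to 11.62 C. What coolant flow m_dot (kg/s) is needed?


Step 1: I = 4 * 2.673 = 10.692 A
Step 2: Q_cell = I^2 * R = 10.692^2 * 0.0312 = 3.5667 W
Step 3: Q_total = 50 * 3.5667 = 178.34 W
Step 4: m_dot = Q_total / (cp * dT) = 178.34 / (4186 * 11.62) = 0.003666 kg/s

0.003666 kg/s


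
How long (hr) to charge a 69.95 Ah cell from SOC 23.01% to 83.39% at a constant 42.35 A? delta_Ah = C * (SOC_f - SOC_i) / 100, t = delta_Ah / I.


Step 1: dSOC = 83.39% - 23.01% = 60.38%
Step 2: delta_Ah = 69.95 * 60.38 / 100 = 42.236 Ah
Step 3: t = 42.236 / 42.35 = 0.9973 hr

0.9973 hr


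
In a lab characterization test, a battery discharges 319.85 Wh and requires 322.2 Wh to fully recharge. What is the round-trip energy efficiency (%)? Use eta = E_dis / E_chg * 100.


Round-trip efficiency = 319.85/322.2 * 100% = 99.27%

99.27%


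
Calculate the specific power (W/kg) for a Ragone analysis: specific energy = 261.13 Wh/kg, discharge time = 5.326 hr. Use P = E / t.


P_specific = E / t = 261.13 / 5.326 = 49.03 W/kg

49.03 W/kg


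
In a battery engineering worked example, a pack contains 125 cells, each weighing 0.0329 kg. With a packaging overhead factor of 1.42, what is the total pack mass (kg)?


Cell mass sum = 125 * 0.0329 = 4.1125 kg
With overhead 1.42: m_pack = 4.1125 * 1.42 = 5.840 kg

5.840 kg


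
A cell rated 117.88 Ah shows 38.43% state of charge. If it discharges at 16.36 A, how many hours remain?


Step 1: remaining = SOC/100 * C_total = 38.43/100 * 117.88 = 45.301 Ah
Step 2: t = remaining / I = 45.301 / 16.36 = 2.769 hr

2.769 hr


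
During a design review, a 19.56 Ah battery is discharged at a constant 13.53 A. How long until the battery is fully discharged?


t = capacity / current = 19.56 / 13.53 = 1.446 hr

1.446 hr


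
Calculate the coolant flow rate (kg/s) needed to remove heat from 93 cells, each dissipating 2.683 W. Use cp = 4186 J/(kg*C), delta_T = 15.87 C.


Step 1: Total heat Q = 93 * 2.683 W = 249.52 W
Step 2: denom = cp * dT = 4186 * 15.87 = 66432
Step 3: m_dot = 249.52 / 66432 = 0.003756 kg/s

0.003756 kg/s


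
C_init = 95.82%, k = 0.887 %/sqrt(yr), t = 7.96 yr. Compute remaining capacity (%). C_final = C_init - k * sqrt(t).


Step 1: sqrt(7.96 yr) = 2.8213
Step 2: drop = 0.887 * 2.8213 = 2.5025
Step 3: C_final = 95.82 - 2.5025 = 93.32%

93.32%


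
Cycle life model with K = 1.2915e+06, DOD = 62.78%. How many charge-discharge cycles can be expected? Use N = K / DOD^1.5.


DOD^1.5 = 497.43
N = K / DOD^1.5 = 1.2915e+06 / 497.43 = 2596

2596 cycles


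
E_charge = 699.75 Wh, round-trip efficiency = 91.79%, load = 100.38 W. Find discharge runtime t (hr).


Step 1: E_discharge = eta/100 * E_charge = 91.79/100 * 699.75 = 642.3 Wh
Step 2: t = E_discharge / P = 642.3 / 100.38 = 6.399 hr

6.399 hr


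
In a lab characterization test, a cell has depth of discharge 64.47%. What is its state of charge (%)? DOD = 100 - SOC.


SOC = 100 - DOD = 100 - 64.47 = 35.53%

35.53%


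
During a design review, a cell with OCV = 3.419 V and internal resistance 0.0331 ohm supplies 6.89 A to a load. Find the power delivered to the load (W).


Step 1: V_terminal = OCV - I*R = 3.419 - 6.89 * 0.0331 = 3.1909 V
Step 2: P_out = V_terminal * I = 3.1909 * 6.89 = 21.99 W

21.99 W


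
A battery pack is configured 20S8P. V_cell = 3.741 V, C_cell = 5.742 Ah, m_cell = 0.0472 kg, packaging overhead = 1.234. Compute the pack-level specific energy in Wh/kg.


Step 1: V_pack = 20 * 3.741 = 74.82 V
Step 2: C_pack = 8 * 5.742 = 45.936 Ah
Step 3: E_pack = V_pack * C_pack = 74.82 * 45.936 = 3436.9 Wh
Step 4: m_pack = 20 * 8 * 0.0472 * 1.234 = 9.3192 kg
Step 5: ED = E_pack / m_pack = 3436.9 / 9.3192 = 368.8 Wh/kg

368.8 Wh/kg


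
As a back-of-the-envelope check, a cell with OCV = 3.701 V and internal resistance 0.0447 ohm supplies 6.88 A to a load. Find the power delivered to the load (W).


Step 1: V_terminal = OCV - I*R = 3.701 - 6.88 * 0.0447 = 3.3935 V
Step 2: P_out = V_terminal * I = 3.3935 * 6.88 = 23.35 W

23.35 W


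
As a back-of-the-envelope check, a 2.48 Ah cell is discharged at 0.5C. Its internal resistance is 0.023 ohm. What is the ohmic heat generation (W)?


Step 1: I = C_rate * capacity = 0.5 * 2.48 = 1.24 A
Step 2: Q = I^2 * R = 1.24^2 * 0.023 = 1.5376 * 0.023 = 0.03536 W

0.03536 W


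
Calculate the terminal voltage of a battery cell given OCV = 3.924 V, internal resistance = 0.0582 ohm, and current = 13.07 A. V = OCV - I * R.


V = OCV - I*R = 3.924 - 13.07 * 0.0582 = 3.163 V

3.163 V


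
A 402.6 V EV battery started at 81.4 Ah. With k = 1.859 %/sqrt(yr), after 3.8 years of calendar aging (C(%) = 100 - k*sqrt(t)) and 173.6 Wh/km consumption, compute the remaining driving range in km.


Step 1: capacity retention = 100 - 1.859 * sqrt(3.8) = 100 - 1.859 * 1.9494 = 96.376%
Step 2: C_now = 81.4 * 96.376/100 = 78.45 Ah
Step 3: E_pack = V * C_now = 402.6 * 78.45 = 31584 Wh
Step 4: range = E_pack / consumption = 31584 / 173.6 = 181.9 km

181.9 km


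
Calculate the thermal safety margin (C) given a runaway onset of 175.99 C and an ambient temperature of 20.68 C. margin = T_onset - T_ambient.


margin = T_onset - T_ambient = 175.99 - 20.68 = 155.31 C

155.31 C


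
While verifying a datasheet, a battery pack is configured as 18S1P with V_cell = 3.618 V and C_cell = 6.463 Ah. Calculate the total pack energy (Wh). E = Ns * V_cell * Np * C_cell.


V_pack = 18 * 3.618 = 65.124 V
C_pack = 1 * 6.463 = 6.463 Ah
E = V_pack * C_pack = 65.124 * 6.463 = 420.9 Wh

420.9 Wh


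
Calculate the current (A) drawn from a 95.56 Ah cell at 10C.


At 10C: I = 10 * 95.56 Ah = 955.6 A

955.6 A


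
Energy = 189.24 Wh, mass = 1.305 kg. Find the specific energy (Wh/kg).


Specific energy = 189.24 Wh / 1.305 kg = 145.0 Wh/kg

145.0 Wh/kg


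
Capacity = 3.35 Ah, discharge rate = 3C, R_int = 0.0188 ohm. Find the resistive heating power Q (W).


Step 1: I = C_rate * capacity = 3 * 3.35 = 10.05 A
Step 2: Q = I^2 * R = 10.05^2 * 0.0188 = 101 * 0.0188 = 1.899 W

1.899 W


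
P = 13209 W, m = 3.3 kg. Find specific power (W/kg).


Specific power = 13209 W / 3.3 kg = 4003 W/kg

4003 W/kg


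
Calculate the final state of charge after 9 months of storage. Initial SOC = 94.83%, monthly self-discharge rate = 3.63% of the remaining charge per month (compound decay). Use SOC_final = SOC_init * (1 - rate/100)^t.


Monthly retention factor = 1 - 3.63/100 = 0.9637
Over 9 months: factor^9 = 0.71693
SOC_final = 94.83 * 0.71693 = 67.99%

67.99%


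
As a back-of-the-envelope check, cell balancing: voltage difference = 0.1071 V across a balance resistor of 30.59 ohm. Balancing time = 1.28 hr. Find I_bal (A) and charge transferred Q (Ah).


I_bal = dV / R = 0.1071 / 30.59 = 0.0035011 A
Q = I_bal * t = 0.0035011 * 1.28 = 0.004481 Ah

I=0.0035011 A, Q=0.004481 Ah


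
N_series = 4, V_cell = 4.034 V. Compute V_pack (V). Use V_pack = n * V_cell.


With 4 cells in series at 4.034 V each, V_pack = 16.136 V

16.136 V


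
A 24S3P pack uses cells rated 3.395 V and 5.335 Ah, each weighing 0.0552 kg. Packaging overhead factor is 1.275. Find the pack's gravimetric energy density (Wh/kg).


Step 1: V_pack = 24 * 3.395 = 81.48 V
Step 2: C_pack = 3 * 5.335 = 16.005 Ah
Step 3: E_pack = V_pack * C_pack = 81.48 * 16.005 = 1304.1 Wh
Step 4: m_pack = 24 * 3 * 0.0552 * 1.275 = 5.0674 kg
Step 5: ED = E_pack / m_pack = 1304.1 / 5.0674 = 257.4 Wh/kg

257.4 Wh/kg


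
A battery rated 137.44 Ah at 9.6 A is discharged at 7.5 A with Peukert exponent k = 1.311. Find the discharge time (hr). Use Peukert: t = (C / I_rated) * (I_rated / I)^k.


Step 1: t_rated = C / I_rated = 137.44 / 9.6 = 14.317 hr
Step 2: ratio = 9.6 / 7.5 = 1.28
Step 3: ratio^k = 1.28^1.311 = 1.3821
Step 4: t = t_rated * ratio^k = 14.317 * 1.3821 = 19.79 hr

19.79 hr


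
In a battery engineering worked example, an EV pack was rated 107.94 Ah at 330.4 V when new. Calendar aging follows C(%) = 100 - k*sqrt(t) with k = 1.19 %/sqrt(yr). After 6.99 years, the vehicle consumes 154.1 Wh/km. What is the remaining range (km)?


Step 1: capacity retention = 100 - 1.19 * sqrt(6.99) = 100 - 1.19 * 2.6439 = 96.854%
Step 2: C_now = 107.94 * 96.854/100 = 104.54 Ah
Step 3: E_pack = V * C_now = 330.4 * 104.54 = 34540 Wh
Step 4: range = E_pack / consumption = 34540 / 154.1 = 224.1 km

224.1 km


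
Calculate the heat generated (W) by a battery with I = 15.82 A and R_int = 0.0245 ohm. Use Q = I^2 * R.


Q = I^2 * R = 15.82^2 * 0.0245 = 6.132 W

6.132 W


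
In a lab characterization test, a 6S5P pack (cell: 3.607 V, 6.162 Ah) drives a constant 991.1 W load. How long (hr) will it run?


Step 1: E_pack = Ns * V_cell * Np * C_cell = 6 * 3.607 * 5 * 6.162 = 666.79 Wh
Step 2: t = E_pack / P = 666.79 / 991.1 = 0.6728 hr

0.6728 hr


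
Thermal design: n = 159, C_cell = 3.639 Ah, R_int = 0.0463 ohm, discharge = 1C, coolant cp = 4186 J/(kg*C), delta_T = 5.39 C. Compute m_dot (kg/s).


Step 1: I = 1 * 3.639 = 3.639 A
Step 2: Q_cell = I^2 * R = 3.639^2 * 0.0463 = 0.61312 W
Step 3: Q_total = 159 * 0.61312 = 97.486 W
Step 4: m_dot = Q_total / (cp * dT) = 97.486 / (4186 * 5.39) = 0.004321 kg/s

0.004321 kg/s


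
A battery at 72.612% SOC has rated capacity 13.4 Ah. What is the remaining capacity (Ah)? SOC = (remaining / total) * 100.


remaining = SOC / 100 * total = 72.612 / 100 * 13.4 = 9.730 Ah

9.730 Ah


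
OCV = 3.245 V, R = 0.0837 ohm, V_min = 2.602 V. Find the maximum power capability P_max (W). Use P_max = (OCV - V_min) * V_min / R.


dV = OCV - V_min = 0.643 V (so I_max = dV / R)
P_max = dV * V_min / R = 0.643 * 2.602 / 0.0837 = 19.99 W

19.99 W


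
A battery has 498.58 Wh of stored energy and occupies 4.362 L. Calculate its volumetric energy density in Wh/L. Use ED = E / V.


ED = E / V = 498.58 / 4.362 = 114.3 Wh/L

114.3 Wh/L


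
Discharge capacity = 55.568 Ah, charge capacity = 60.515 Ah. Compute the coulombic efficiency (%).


Coulombic efficiency = 55.568/60.515 * 100% = 91.83%

91.83%


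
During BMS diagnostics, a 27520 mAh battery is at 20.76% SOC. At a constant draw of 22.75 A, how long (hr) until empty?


Convert: C_total = 27520 mAh = 27.52 Ah
Step 1: remaining = SOC/100 * C_total = 20.76/100 * 27.52 = 5.7132 Ah
Step 2: t = remaining / I = 5.7132 / 22.75 = 0.2511 hr

0.2511 hr


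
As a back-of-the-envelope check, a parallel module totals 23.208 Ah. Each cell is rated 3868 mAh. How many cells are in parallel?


Convert: C_cell = 3868 mAh = 3.868 Ah
n = C_total / C_cell = 23.208 / 3.868 = 6

6


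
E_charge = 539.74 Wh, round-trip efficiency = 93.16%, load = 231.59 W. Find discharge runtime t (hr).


Step 1: E_discharge = eta/100 * E_charge = 93.16/100 * 539.74 = 502.82 Wh
Step 2: t = E_discharge / P = 502.82 / 231.59 = 2.171 hr

2.171 hr


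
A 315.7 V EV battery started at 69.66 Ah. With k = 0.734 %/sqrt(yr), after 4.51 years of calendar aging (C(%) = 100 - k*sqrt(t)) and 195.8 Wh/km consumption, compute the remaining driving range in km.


Step 1: capacity retention = 100 - 0.734 * sqrt(4.51) = 100 - 0.734 * 2.1237 = 98.441%
Step 2: C_now = 69.66 * 98.441/100 = 68.574 Ah
Step 3: E_pack = V * C_now = 315.7 * 68.574 = 21649 Wh
Step 4: range = E_pack / consumption = 21649 / 195.8 = 110.6 km

110.6 km


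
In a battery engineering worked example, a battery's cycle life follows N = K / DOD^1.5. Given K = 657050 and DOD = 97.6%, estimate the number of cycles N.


Step 1: DOD^1.5 = 97.6^1.5 = 964.22
Step 2: N = 657050 / 964.22 = 681.4 cycles

681.4 cycles


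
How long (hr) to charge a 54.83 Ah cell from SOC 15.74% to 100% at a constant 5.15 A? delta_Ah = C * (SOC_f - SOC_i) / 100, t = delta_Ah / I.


delta_Ah = 54.83 * (100 - 15.74) / 100 = 46.2 Ah
t = delta_Ah / I = 46.2 / 5.15 = 8.971 hr

8.971 hr


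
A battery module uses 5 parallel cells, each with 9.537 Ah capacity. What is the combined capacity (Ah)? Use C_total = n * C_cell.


Parallel capacities add: 5 * 9.537 Ah = 47.685 Ah

47.685 Ah


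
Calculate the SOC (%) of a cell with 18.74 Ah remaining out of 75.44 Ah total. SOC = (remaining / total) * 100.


SOC = (remaining / total) * 100 = (18.74 / 75.44) * 100 = 24.84%

24.84%


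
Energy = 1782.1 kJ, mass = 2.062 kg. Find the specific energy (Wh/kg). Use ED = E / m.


Convert: E = 1782.1 kJ = 495.03 Wh
ED = E / m = 495.03 / 2.062 = 240.1 Wh/kg

240.1 Wh/kg


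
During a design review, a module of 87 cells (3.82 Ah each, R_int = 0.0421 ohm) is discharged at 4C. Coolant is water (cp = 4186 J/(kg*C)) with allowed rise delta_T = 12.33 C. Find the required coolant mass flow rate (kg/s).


Step 1: I = 4 * 3.82 = 15.28 A
Step 2: Q_cell = I^2 * R = 15.28^2 * 0.0421 = 9.8294 W
Step 3: Q_total = 87 * 9.8294 = 855.16 W
Step 4: m_dot = Q_total / (cp * dT) = 855.16 / (4186 * 12.33) = 0.01657 kg/s

0.01657 kg/s


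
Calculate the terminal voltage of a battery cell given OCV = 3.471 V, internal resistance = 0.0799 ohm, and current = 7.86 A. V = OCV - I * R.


V = OCV - I*R = 3.471 - 7.86 * 0.0799 = 2.843 V

2.843 V


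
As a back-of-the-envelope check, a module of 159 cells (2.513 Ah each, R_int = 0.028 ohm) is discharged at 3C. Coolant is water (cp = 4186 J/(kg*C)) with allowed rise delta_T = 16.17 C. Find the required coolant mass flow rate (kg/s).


Step 1: I = 3 * 2.513 = 7.539 A
Step 2: Q_cell = I^2 * R = 7.539^2 * 0.028 = 1.5914 W
Step 3: Q_total = 159 * 1.5914 = 253.03 W
Step 4: m_dot = Q_total / (cp * dT) = 253.03 / (4186 * 16.17) = 0.003738 kg/s

0.003738 kg/s


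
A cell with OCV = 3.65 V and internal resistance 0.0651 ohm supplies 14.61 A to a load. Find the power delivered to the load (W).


Step 1: V_terminal = OCV - I*R = 3.65 - 14.61 * 0.0651 = 2.6989 V
Step 2: P_out = V_terminal * I = 2.6989 * 14.61 = 39.43 W

39.43 W


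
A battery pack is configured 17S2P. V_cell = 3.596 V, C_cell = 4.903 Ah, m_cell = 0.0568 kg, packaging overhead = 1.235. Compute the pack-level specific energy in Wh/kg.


Step 1: V_pack = 17 * 3.596 = 61.132 V
Step 2: C_pack = 2 * 4.903 = 9.806 Ah
Step 3: E_pack = V_pack * C_pack = 61.132 * 9.806 = 599.46 Wh
Step 4: m_pack = 17 * 2 * 0.0568 * 1.235 = 2.385 kg
Step 5: ED = E_pack / m_pack = 599.46 / 2.385 = 251.3 Wh/kg

251.3 Wh/kg


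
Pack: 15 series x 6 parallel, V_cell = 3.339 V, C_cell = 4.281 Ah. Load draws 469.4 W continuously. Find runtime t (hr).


Step 1: E_pack = Ns * V_cell * Np * C_cell = 15 * 3.339 * 6 * 4.281 = 1286.5 Wh
Step 2: t = E_pack / P = 1286.5 / 469.4 = 2.741 hr

2.741 hr


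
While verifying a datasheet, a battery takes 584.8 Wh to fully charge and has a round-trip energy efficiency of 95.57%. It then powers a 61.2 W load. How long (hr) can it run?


Step 1: E_discharge = eta/100 * E_charge = 95.57/100 * 584.8 = 558.89 Wh
Step 2: t = E_discharge / P = 558.89 / 61.2 = 9.132 hr

9.132 hr


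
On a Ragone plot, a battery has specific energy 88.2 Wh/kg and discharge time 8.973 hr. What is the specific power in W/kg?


P_specific = E / t = 88.2 / 8.973 = 9.829 W/kg

9.829 W/kg


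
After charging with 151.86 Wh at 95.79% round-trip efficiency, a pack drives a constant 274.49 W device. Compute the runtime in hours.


Step 1: E_discharge = eta/100 * E_charge = 95.79/100 * 151.86 = 145.47 Wh
Step 2: t = E_discharge / P = 145.47 / 274.49 = 0.5300 hr

0.5300 hr


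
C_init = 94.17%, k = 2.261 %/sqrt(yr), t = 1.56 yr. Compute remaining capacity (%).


Step 1: sqrt(1.56 yr) = 1.249
Step 2: drop = 2.261 * 1.249 = 2.824
Step 3: C_final = 94.17 - 2.824 = 91.35%

91.35%


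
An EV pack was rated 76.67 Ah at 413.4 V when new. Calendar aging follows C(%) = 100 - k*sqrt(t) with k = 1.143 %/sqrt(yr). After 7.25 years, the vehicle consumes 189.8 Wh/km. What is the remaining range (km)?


Step 1: capacity retention = 100 - 1.143 * sqrt(7.25) = 100 - 1.143 * 2.6926 = 96.922%
Step 2: C_now = 76.67 * 96.922/100 = 74.31 Ah
Step 3: E_pack = V * C_now = 413.4 * 74.31 = 30720 Wh
Step 4: range = E_pack / consumption = 30720 / 189.8 = 161.9 km

161.9 km


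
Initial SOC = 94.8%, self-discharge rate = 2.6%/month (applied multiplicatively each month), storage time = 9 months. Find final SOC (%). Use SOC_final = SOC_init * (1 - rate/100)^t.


decay = (1 - 2.6/100)^9 = 0.78892
SOC_final = 94.8 * 0.78892 = 74.79%

74.79%


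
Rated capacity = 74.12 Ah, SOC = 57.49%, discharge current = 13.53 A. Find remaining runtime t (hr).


Step 1: remaining = SOC/100 * C_total = 57.49/100 * 74.12 = 42.612 Ah
Step 2: t = remaining / I = 42.612 / 13.53 = 3.149 hr

3.149 hr


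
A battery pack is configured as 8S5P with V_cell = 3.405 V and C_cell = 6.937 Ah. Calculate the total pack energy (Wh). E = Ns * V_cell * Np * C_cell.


E = Ns * Vcell * Np * Ccell = 8 * 3.405 * 5 * 6.937 = 944.8 Wh

944.8 Wh


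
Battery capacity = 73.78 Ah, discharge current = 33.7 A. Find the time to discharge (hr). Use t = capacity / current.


Runtime = 73.78 Ah / 33.7 A = 2.189 hr

2.189 hr


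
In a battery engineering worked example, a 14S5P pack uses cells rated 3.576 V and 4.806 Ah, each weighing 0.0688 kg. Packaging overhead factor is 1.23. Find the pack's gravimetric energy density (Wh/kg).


Step 1: V_pack = 14 * 3.576 = 50.064 V
Step 2: C_pack = 5 * 4.806 = 24.03 Ah
Step 3: E_pack = V_pack * C_pack = 50.064 * 24.03 = 1203 Wh
Step 4: m_pack = 14 * 5 * 0.0688 * 1.23 = 5.9237 kg
Step 5: ED = E_pack / m_pack = 1203 / 5.9237 = 203.1 Wh/kg

203.1 Wh/kg


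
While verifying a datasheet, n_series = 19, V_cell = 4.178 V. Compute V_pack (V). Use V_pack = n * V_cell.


V_pack = n * V_cell = 19 * 4.178 = 79.382 V

79.382 V


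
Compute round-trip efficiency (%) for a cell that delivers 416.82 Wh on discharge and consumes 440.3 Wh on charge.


eta_e = E_dis / E_chg * 100 = 416.82 / 440.3 * 100 = 94.67%

94.67%


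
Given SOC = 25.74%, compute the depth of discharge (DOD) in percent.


DOD = 100 - SOC = 100 - 25.74 = 74.26%

74.26%


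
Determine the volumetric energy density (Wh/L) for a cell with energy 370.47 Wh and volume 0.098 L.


ED = E / V = 370.47 / 0.098 = 3780 Wh/L

3780 Wh/L


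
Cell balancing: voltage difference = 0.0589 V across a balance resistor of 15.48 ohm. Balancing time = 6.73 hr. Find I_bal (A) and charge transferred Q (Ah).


I_bal = dV / R = 0.0589 / 15.48 = 0.0038049 A
Q = I_bal * t = 0.0038049 * 6.73 = 0.02561 Ah

I=0.0038049 A, Q=0.02561 Ah


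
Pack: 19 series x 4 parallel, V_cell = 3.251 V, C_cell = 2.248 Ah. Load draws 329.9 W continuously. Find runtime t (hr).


Step 1: E_pack = Ns * V_cell * Np * C_cell = 19 * 3.251 * 4 * 2.248 = 555.43 Wh
Step 2: t = E_pack / P = 555.43 / 329.9 = 1.684 hr

1.684 hr


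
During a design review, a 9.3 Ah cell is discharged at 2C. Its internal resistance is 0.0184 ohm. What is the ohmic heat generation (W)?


Step 1: I = C_rate * capacity = 2 * 9.3 = 18.6 A
Step 2: Q = I^2 * R = 18.6^2 * 0.0184 = 345.96 * 0.0184 = 6.366 W

6.366 W


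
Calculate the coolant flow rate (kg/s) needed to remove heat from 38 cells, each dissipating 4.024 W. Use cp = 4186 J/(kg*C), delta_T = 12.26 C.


Q_total = 38 * 4.024 = 152.91 W
m_dot = Q_total / (cp * dT) = 152.91 / (4186 * 12.26) = 0.002980 kg/s

0.002980 kg/s


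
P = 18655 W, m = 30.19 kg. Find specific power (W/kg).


Specific power = 18655 W / 30.19 kg = 617.9 W/kg

617.9 W/kg


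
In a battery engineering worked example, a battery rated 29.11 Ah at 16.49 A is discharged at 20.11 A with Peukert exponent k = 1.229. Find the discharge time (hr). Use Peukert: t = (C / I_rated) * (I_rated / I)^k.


t_rated = C / I_rated = 29.11 / 16.49 = 1.7653 hr
(I_rated/I)^k = (0.81999)^1.229 = 0.78356
t = t_rated * (I_rated/I)^k = 1.7653 * 0.78356 = 1.383 hr

1.383 hr


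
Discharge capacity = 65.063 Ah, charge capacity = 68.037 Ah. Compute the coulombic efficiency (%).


Coulombic efficiency = 65.063/68.037 * 100% = 95.63%

95.63%


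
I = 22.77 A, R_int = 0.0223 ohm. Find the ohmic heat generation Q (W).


Q = I^2 * R = 22.77^2 * 0.0223 = 11.56 W

11.56 W


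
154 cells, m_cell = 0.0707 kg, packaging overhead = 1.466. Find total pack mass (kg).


Cell mass sum = 154 * 0.0707 = 10.888 kg
With overhead 1.466: m_pack = 10.888 * 1.466 = 15.96 kg

15.96 kg


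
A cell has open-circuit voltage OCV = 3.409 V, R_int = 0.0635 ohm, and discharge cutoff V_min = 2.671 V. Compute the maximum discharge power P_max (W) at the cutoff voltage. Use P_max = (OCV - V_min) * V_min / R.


P_max = (OCV - V_min) * V_min / R = (3.409 - 2.671) * 2.671 / 0.0635 = 0.738 * 2.671 / 0.0635 = 31.04 W

31.04 W


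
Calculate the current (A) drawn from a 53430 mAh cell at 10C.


Convert: capacity = 53430 mAh = 53.43 Ah
At 10C: I = 10 * 53.43 Ah = 534.3 A

534.3 A


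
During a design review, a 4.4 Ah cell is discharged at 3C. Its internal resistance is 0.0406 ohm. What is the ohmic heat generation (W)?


Step 1: I = C_rate * capacity = 3 * 4.4 = 13.2 A
Step 2: Q = I^2 * R = 13.2^2 * 0.0406 = 174.24 * 0.0406 = 7.074 W

7.074 W


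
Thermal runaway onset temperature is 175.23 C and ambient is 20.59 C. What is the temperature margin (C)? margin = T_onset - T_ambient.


Safety margin = 175.23 C - 20.59 C = 154.64 C

154.64 C


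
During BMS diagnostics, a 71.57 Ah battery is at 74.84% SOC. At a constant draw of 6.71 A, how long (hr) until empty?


Step 1: remaining = SOC/100 * C_total = 74.84/100 * 71.57 = 53.563 Ah
Step 2: t = remaining / I = 53.563 / 6.71 = 7.983 hr

7.983 hr


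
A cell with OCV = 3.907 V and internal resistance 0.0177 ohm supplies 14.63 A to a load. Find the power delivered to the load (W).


Step 1: V_terminal = OCV - I*R = 3.907 - 14.63 * 0.0177 = 3.648 V
Step 2: P_out = V_terminal * I = 3.648 * 14.63 = 53.37 W

53.37 W


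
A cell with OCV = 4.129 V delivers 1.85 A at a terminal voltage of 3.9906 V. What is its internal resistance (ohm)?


R = (OCV - V) / I = (4.129 - 3.9906) / 1.85 = 0.07481 ohm

0.07481 ohm


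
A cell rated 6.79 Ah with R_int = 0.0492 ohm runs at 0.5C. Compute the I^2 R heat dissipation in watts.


Step 1: I = C_rate * capacity = 0.5 * 6.79 = 3.395 A
Step 2: Q = I^2 * R = 3.395^2 * 0.0492 = 11.526 * 0.0492 = 0.5671 W

0.5671 W


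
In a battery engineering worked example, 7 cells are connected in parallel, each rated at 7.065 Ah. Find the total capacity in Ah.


Parallel capacities add: 7 * 7.065 Ah = 49.455 Ah

49.455 Ah


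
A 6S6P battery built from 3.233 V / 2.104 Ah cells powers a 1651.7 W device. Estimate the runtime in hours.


Step 1: E_pack = Ns * V_cell * Np * C_cell = 6 * 3.233 * 6 * 2.104 = 244.88 Wh
Step 2: t = E_pack / P = 244.88 / 1651.7 = 0.1483 hr

0.1483 hr


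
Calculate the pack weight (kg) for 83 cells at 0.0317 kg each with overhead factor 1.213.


Cell mass sum = 83 * 0.0317 = 2.6311 kg
With overhead 1.213: m_pack = 2.6311 * 1.213 = 3.192 kg

3.192 kg


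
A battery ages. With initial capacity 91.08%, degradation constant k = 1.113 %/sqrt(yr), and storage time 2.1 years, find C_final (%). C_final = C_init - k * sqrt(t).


sqrt(t) = sqrt(2.1) = 1.4491
C_final = 91.08 - 1.113 * 1.4491 = 89.47%

89.47%


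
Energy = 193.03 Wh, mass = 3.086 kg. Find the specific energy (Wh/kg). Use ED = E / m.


Specific energy = 193.03 Wh / 3.086 kg = 62.55 Wh/kg

62.55 Wh/kg


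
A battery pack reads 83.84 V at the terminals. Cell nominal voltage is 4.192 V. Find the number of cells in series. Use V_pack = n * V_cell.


Rearranging: n = V_pack / V_cell = 83.84 / 4.192 = 20 cells

20


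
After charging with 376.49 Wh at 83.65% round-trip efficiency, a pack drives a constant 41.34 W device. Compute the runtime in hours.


Step 1: E_discharge = eta/100 * E_charge = 83.65/100 * 376.49 = 314.93 Wh
Step 2: t = E_discharge / P = 314.93 / 41.34 = 7.618 hr

7.618 hr


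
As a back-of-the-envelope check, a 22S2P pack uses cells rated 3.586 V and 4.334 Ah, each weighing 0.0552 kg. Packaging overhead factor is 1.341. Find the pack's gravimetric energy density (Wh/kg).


Step 1: V_pack = 22 * 3.586 = 78.892 V
Step 2: C_pack = 2 * 4.334 = 8.668 Ah
Step 3: E_pack = V_pack * C_pack = 78.892 * 8.668 = 683.84 Wh
Step 4: m_pack = 22 * 2 * 0.0552 * 1.341 = 3.257 kg
Step 5: ED = E_pack / m_pack = 683.84 / 3.257 = 210.0 Wh/kg

210.0 Wh/kg


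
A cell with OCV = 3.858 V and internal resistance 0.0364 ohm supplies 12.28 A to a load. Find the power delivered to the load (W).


Step 1: V_terminal = OCV - I*R = 3.858 - 12.28 * 0.0364 = 3.411 V
Step 2: P_out = V_terminal * I = 3.411 * 12.28 = 41.89 W

41.89 W


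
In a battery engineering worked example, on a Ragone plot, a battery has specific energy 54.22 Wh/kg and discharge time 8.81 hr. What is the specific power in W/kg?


Specific power = 54.22 Wh/kg / 8.81 hr = 6.154 W/kg

6.154 W/kg


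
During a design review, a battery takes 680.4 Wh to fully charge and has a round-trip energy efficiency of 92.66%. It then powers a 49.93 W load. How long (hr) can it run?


Step 1: E_discharge = eta/100 * E_charge = 92.66/100 * 680.4 = 630.46 Wh
Step 2: t = E_discharge / P = 630.46 / 49.93 = 12.63 hr

12.63 hr


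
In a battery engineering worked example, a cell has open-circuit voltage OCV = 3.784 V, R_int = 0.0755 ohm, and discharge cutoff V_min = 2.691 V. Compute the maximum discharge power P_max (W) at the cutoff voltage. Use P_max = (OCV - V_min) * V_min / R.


dV = OCV - V_min = 1.093 V (so I_max = dV / R)
P_max = dV * V_min / R = 1.093 * 2.691 / 0.0755 = 38.96 W

38.96 W


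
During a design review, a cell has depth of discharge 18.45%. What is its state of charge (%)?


SOC = 100 - DOD = 100 - 18.45 = 81.55%

81.55%


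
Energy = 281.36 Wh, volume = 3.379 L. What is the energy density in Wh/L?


Volumetric ED = 281.36 Wh / 3.379 L = 83.27 Wh/L

83.27 Wh/L


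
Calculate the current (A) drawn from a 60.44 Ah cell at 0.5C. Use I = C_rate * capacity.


I = C_rate * capacity = 0.5 * 60.44 = 30.22 A

30.22 A


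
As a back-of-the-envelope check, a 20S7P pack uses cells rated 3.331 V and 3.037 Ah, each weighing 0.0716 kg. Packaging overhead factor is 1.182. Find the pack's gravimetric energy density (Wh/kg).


Step 1: V_pack = 20 * 3.331 = 66.62 V
Step 2: C_pack = 7 * 3.037 = 21.259 Ah
Step 3: E_pack = V_pack * C_pack = 66.62 * 21.259 = 1416.3 Wh
Step 4: m_pack = 20 * 7 * 0.0716 * 1.182 = 11.848 kg
Step 5: ED = E_pack / m_pack = 1416.3 / 11.848 = 119.5 Wh/kg

119.5 Wh/kg


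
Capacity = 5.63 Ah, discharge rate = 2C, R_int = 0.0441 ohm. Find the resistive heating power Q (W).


Step 1: I = C_rate * capacity = 2 * 5.63 = 11.26 A
Step 2: Q = I^2 * R = 11.26^2 * 0.0441 = 126.79 * 0.0441 = 5.591 W

5.591 W


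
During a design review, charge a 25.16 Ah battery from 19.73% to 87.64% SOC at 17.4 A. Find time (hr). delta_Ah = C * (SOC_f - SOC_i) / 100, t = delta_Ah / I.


delta_Ah = 25.16 * (87.64 - 19.73) / 100 = 17.086 Ah
t = delta_Ah / I = 17.086 / 17.4 = 0.9820 hr

0.9820 hr


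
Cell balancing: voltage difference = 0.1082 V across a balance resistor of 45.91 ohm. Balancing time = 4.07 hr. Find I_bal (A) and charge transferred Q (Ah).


First, Ohm's law: I_bal = 0.1082 V / 45.91 ohm = 0.0023568 A
Then Q = I * t = 0.0023568 A * 4.07 hr = 0.009592 Ah

I=0.0023568 A, Q=0.009592 Ah


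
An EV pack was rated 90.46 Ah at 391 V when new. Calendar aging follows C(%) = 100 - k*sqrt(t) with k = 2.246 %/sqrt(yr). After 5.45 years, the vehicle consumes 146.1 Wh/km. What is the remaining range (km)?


Step 1: capacity retention = 100 - 2.246 * sqrt(5.45) = 100 - 2.246 * 2.3345 = 94.757%
Step 2: C_now = 90.46 * 94.757/100 = 85.717 Ah
Step 3: E_pack = V * C_now = 391 * 85.717 = 33515 Wh
Step 4: range = E_pack / consumption = 33515 / 146.1 = 229.4 km

229.4 km


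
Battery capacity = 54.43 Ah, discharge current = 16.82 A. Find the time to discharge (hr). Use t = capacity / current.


t = capacity / current = 54.43 / 16.82 = 3.236 hr

3.236 hr


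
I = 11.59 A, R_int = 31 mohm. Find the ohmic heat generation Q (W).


Convert: R = 31 mohm = 0.031 ohm
I^2 = 134.33
Q = 134.33 * 0.031 = 4.164 W

4.164 W


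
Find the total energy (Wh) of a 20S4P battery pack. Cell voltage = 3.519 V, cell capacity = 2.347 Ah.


V_pack = 20 * 3.519 = 70.38 V
C_pack = 4 * 2.347 = 9.388 Ah
E = V_pack * C_pack = 70.38 * 9.388 = 660.7 Wh

660.7 Wh


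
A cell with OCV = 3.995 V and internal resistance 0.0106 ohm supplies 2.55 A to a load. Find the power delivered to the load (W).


Step 1: V_terminal = OCV - I*R = 3.995 - 2.55 * 0.0106 = 3.968 V
Step 2: P_out = V_terminal * I = 3.968 * 2.55 = 10.12 W

10.12 W


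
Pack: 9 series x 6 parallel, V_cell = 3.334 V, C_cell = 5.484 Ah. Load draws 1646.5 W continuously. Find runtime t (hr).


Step 1: E_pack = Ns * V_cell * Np * C_cell = 9 * 3.334 * 6 * 5.484 = 987.32 Wh
Step 2: t = E_pack / P = 987.32 / 1646.5 = 0.5996 hr

0.5996 hr


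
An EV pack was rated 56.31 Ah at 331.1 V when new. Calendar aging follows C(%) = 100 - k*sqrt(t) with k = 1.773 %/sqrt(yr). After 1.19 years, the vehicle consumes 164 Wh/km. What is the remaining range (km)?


Step 1: capacity retention = 100 - 1.773 * sqrt(1.19) = 100 - 1.773 * 1.0909 = 98.066%
Step 2: C_now = 56.31 * 98.066/100 = 55.221 Ah
Step 3: E_pack = V * C_now = 331.1 * 55.221 = 18284 Wh
Step 4: range = E_pack / consumption = 18284 / 164 = 111.5 km

111.5 km


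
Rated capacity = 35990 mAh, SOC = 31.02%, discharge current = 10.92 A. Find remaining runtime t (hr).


Convert: C_total = 35990 mAh = 35.99 Ah
Step 1: remaining = SOC/100 * C_total = 31.02/100 * 35.99 = 11.164 Ah
Step 2: t = remaining / I = 11.164 / 10.92 = 1.022 hr

1.022 hr


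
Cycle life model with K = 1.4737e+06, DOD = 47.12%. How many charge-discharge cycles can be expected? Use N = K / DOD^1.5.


Step 1: DOD^1.5 = 47.12^1.5 = 323.45
Step 2: N = 1.4737e+06 / 323.45 = 4556 cycles

4556 cycles


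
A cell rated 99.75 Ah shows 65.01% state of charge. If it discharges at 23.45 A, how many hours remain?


Step 1: remaining = SOC/100 * C_total = 65.01/100 * 99.75 = 64.847 Ah
Step 2: t = remaining / I = 64.847 / 23.45 = 2.765 hr

2.765 hr


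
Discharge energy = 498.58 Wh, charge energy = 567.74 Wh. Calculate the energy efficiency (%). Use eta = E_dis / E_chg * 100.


Round-trip efficiency = 498.58/567.74 * 100% = 87.82%

87.82%


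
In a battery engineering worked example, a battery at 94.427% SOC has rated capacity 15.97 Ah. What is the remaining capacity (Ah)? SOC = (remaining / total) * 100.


remaining = SOC / 100 * total = 94.427 / 100 * 15.97 = 15.08 Ah

15.08 Ah


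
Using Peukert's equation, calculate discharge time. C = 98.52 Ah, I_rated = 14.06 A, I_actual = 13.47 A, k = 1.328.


t_rated = C / I_rated = 98.52 / 14.06 = 7.0071 hr
(I_rated/I)^k = (1.0438)^1.328 = 1.0586
t = t_rated * (I_rated/I)^k = 7.0071 * 1.0586 = 7.418 hr

7.418 hr


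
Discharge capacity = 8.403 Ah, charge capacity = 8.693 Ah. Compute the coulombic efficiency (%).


eta_c = Q_dis / Q_chg * 100 = 8.403 / 8.693 * 100 = 96.66%

96.66%


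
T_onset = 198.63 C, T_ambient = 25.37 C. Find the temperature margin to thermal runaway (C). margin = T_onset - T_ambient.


margin = T_onset - T_ambient = 198.63 - 25.37 = 173.26 C

173.26 C


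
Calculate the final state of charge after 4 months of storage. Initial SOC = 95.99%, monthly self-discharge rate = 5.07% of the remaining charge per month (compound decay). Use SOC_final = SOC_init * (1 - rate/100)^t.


Monthly retention factor = 1 - 5.07/100 = 0.9493
Over 4 months: factor^4 = 0.81211
SOC_final = 95.99 * 0.81211 = 77.95%

77.95%


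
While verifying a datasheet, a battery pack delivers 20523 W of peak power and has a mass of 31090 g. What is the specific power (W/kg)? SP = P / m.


Convert: m = 31090 g = 31.09 kg
Specific power = 20523 W / 31.09 kg = 660.1 W/kg

660.1 W/kg


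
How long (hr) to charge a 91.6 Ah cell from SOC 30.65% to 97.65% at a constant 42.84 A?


Step 1: dSOC = 97.65% - 30.65% = 67%
Step 2: delta_Ah = 91.6 * 67 / 100 = 61.372 Ah
Step 3: t = 61.372 / 42.84 = 1.433 hr

1.433 hr


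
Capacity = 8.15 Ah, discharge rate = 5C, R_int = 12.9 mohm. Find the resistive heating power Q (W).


Convert: R = 12.9 mohm = 0.0129 ohm
Step 1: I = C_rate * capacity = 5 * 8.15 = 40.75 A
Step 2: Q = I^2 * R = 40.75^2 * 0.0129 = 1660.6 * 0.0129 = 21.42 W

21.42 W


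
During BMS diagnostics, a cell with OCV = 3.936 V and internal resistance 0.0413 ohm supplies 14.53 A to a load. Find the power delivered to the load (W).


Step 1: V_terminal = OCV - I*R = 3.936 - 14.53 * 0.0413 = 3.3359 V
Step 2: P_out = V_terminal * I = 3.3359 * 14.53 = 48.47 W

48.47 W


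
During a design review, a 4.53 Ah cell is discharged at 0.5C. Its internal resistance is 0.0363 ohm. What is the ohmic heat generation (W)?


Step 1: I = C_rate * capacity = 0.5 * 4.53 = 2.265 A
Step 2: Q = I^2 * R = 2.265^2 * 0.0363 = 5.1302 * 0.0363 = 0.1862 W

0.1862 W


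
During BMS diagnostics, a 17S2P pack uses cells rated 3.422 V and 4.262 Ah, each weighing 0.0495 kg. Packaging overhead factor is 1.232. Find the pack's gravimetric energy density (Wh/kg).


Step 1: V_pack = 17 * 3.422 = 58.174 V
Step 2: C_pack = 2 * 4.262 = 8.524 Ah
Step 3: E_pack = V_pack * C_pack = 58.174 * 8.524 = 495.88 Wh
Step 4: m_pack = 17 * 2 * 0.0495 * 1.232 = 2.0735 kg
Step 5: ED = E_pack / m_pack = 495.88 / 2.0735 = 239.2 Wh/kg

239.2 Wh/kg


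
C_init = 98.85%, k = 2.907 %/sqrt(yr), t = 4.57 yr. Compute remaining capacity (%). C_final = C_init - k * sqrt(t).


sqrt(t) = sqrt(4.57) = 2.1378
C_final = 98.85 - 2.907 * 2.1378 = 92.64%

92.64%


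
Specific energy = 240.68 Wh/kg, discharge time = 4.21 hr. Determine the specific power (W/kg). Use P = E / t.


P_specific = E / t = 240.68 / 4.21 = 57.17 W/kg

57.17 W/kg


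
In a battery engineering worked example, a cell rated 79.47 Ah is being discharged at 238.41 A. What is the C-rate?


C_rate = I / capacity = 238.41 / 79.47 = 3C

3C


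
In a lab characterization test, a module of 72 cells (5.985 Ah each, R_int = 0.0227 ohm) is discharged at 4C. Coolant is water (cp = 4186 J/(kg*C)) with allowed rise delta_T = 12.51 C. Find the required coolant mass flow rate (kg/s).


Step 1: I = 4 * 5.985 = 23.94 A
Step 2: Q_cell = I^2 * R = 23.94^2 * 0.0227 = 13.01 W
Step 3: Q_total = 72 * 13.01 = 936.72 W
Step 4: m_dot = Q_total / (cp * dT) = 936.72 / (4186 * 12.51) = 0.01789 kg/s

0.01789 kg/s


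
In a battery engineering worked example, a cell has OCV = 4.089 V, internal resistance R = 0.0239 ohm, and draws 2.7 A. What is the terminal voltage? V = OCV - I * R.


V = OCV - I*R = 4.089 - 2.7 * 0.0239 = 4.024 V

4.024 V


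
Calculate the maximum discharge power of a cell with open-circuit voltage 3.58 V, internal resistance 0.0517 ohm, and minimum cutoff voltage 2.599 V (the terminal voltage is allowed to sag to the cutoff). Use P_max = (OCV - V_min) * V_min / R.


P_max = (OCV - V_min) * V_min / R = (3.58 - 2.599) * 2.599 / 0.0517 = 0.981 * 2.599 / 0.0517 = 49.32 W

49.32 W


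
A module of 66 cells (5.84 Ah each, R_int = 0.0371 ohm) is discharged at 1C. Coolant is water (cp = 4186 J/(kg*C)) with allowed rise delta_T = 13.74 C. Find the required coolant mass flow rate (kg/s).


Step 1: I = 1 * 5.84 = 5.84 A
Step 2: Q_cell = I^2 * R = 5.84^2 * 0.0371 = 1.2653 W
Step 3: Q_total = 66 * 1.2653 = 83.51 W
Step 4: m_dot = Q_total / (cp * dT) = 83.51 / (4186 * 13.74) = 0.001452 kg/s

0.001452 kg/s


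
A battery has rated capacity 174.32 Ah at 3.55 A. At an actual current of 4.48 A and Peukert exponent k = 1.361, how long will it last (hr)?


t_rated = C / I_rated = 174.32 / 3.55 = 49.104 hr
(I_rated/I)^k = (0.79241)^1.361 = 0.72857
t = t_rated * (I_rated/I)^k = 49.104 * 0.72857 = 35.78 hr

35.78 hr


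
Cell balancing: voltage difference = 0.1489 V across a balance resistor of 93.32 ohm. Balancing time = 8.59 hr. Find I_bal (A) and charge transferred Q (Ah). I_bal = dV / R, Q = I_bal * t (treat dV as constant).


I_bal = dV / R = 0.1489 / 93.32 = 0.0015956 A
Q = I_bal * t = 0.0015956 * 8.59 = 0.01371 Ah

I=0.0015956 A, Q=0.01371 Ah


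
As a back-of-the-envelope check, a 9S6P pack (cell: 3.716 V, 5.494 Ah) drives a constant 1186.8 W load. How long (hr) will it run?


Step 1: E_pack = Ns * V_cell * Np * C_cell = 9 * 3.716 * 6 * 5.494 = 1102.4 Wh
Step 2: t = E_pack / P = 1102.4 / 1186.8 = 0.9289 hr

0.9289 hr


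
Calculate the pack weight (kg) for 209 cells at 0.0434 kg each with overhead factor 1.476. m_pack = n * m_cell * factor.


m_pack = n * m_cell * overhead = 209 * 0.0434 * 1.476 = 13.39 kg

13.39 kg
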